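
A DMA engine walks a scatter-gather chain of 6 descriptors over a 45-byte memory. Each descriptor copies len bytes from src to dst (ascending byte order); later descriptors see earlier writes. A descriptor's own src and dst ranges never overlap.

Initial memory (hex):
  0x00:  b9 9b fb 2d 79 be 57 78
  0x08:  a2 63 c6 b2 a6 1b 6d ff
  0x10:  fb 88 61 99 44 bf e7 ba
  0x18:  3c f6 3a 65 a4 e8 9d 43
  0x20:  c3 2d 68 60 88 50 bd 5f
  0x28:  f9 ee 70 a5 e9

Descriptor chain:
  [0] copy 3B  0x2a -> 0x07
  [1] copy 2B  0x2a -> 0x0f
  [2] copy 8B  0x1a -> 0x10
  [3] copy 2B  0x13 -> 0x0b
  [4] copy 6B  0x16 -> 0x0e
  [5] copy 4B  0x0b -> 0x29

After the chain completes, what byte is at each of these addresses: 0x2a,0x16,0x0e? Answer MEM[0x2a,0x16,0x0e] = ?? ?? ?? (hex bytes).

MEM[0x2a,0x16,0x0e] = 9d c3 c3

[0] 0x2a->0x07 len=3 : 70 a5 e9
[1] 0x2a->0x0f len=2 : 70 a5
[2] 0x1a->0x10 len=8 : 3a 65 a4 e8 9d 43 c3 2d
[3] 0x13->0x0b len=2 : e8 9d
[4] 0x16->0x0e len=6 : c3 2d 3c f6 3a 65
[5] 0x0b->0x29 len=4 : e8 9d 1b c3
query mem[0x2a]=0x9d, mem[0x16]=0xc3, mem[0x0e]=0xc3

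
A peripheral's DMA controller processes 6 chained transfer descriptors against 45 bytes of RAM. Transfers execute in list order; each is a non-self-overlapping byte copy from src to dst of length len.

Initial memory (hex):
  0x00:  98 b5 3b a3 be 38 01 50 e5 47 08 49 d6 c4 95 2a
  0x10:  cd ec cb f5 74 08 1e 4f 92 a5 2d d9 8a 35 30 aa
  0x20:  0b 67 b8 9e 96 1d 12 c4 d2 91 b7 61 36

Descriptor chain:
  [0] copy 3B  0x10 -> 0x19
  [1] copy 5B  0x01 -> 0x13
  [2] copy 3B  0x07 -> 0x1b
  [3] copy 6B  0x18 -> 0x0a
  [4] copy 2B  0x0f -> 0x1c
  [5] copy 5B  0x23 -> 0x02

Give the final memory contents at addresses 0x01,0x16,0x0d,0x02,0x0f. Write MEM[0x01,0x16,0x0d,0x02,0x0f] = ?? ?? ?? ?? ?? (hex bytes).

MEM[0x01,0x16,0x0d,0x02,0x0f] = b5 be 50 9e 47

  after D0: wrote 3B at 0x19 = cdeccb
  after D1: wrote 5B at 0x13 = b53ba3be38
  after D2: wrote 3B at 0x1b = 50e547
  after D3: wrote 6B at 0x0a = 92cdec50e547
  after D4: wrote 2B at 0x1c = 47cd
  after D5: wrote 5B at 0x02 = 9e961d12c4
query mem[0x01]=0xb5, mem[0x16]=0xbe, mem[0x0d]=0x50, mem[0x02]=0x9e, mem[0x0f]=0x47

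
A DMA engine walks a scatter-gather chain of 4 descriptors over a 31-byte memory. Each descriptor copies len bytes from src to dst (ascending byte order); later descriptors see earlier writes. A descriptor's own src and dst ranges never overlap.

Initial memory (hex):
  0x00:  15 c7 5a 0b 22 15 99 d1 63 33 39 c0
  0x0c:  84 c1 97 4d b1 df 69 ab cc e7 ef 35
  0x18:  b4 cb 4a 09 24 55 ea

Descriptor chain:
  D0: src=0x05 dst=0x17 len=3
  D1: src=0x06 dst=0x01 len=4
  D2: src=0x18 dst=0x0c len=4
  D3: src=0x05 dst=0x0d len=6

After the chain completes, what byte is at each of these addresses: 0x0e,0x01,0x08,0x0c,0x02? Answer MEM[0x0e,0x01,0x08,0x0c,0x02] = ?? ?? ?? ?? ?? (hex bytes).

MEM[0x0e,0x01,0x08,0x0c,0x02] = 99 99 63 99 d1

  after D0: wrote 3B at 0x17 = 1599d1
  after D1: wrote 4B at 0x01 = 99d16333
  after D2: wrote 4B at 0x0c = 99d14a09
  after D3: wrote 6B at 0x0d = 1599d1633339
query mem[0x0e]=0x99, mem[0x01]=0x99, mem[0x08]=0x63, mem[0x0c]=0x99, mem[0x02]=0xd1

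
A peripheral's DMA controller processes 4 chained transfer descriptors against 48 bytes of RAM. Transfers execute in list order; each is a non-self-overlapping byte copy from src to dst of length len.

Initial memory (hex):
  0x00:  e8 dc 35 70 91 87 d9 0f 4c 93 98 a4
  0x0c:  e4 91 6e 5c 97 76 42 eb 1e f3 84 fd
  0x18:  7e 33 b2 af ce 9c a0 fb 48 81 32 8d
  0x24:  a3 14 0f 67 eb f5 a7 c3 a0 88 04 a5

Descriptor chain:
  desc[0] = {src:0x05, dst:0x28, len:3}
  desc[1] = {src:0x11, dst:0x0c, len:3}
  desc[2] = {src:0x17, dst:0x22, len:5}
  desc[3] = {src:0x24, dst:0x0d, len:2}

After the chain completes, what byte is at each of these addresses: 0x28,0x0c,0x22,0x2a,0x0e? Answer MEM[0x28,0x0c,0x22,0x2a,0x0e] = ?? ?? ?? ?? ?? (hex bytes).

D0: mem[0x28..0x2a] <- [87 d9 0f]
D1: mem[0x0c..0x0e] <- [76 42 eb]
D2: mem[0x22..0x26] <- [fd 7e 33 b2 af]
D3: mem[0x0d..0x0e] <- [33 b2]
query mem[0x28]=0x87, mem[0x0c]=0x76, mem[0x22]=0xfd, mem[0x2a]=0x0f, mem[0x0e]=0xb2

MEM[0x28,0x0c,0x22,0x2a,0x0e] = 87 76 fd 0f b2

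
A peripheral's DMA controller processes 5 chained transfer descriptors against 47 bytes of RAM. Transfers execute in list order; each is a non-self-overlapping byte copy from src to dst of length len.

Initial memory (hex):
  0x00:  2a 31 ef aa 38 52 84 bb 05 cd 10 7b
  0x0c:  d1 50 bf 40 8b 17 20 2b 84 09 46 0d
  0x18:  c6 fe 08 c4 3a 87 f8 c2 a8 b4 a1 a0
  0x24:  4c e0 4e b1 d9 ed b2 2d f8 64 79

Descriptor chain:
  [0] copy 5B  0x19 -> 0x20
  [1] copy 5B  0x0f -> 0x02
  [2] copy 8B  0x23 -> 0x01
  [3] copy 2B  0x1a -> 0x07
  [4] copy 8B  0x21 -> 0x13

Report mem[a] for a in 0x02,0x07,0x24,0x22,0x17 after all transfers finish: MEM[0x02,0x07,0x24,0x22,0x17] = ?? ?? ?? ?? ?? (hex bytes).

D0: mem[0x20..0x24] <- [fe 08 c4 3a 87]
D1: mem[0x02..0x06] <- [40 8b 17 20 2b]
D2: mem[0x01..0x08] <- [3a 87 e0 4e b1 d9 ed b2]
D3: mem[0x07..0x08] <- [08 c4]
D4: mem[0x13..0x1a] <- [08 c4 3a 87 e0 4e b1 d9]
query mem[0x02]=0x87, mem[0x07]=0x08, mem[0x24]=0x87, mem[0x22]=0xc4, mem[0x17]=0xe0

MEM[0x02,0x07,0x24,0x22,0x17] = 87 08 87 c4 e0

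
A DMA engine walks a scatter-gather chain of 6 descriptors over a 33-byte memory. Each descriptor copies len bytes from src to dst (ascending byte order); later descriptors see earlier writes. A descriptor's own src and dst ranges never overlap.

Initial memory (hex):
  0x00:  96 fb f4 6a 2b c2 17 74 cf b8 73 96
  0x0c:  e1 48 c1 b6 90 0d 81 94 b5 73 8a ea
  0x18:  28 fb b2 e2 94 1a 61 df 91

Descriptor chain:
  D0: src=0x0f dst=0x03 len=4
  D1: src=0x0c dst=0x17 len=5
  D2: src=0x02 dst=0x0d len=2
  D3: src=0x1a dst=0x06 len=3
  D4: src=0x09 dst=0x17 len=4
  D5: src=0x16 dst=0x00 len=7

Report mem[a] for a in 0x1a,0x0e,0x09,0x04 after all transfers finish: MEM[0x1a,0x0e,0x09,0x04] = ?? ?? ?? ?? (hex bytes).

D0: mem[0x03..0x06] <- [b6 90 0d 81]
D1: mem[0x17..0x1b] <- [e1 48 c1 b6 90]
D2: mem[0x0d..0x0e] <- [f4 b6]
D3: mem[0x06..0x08] <- [b6 90 94]
D4: mem[0x17..0x1a] <- [b8 73 96 e1]
D5: mem[0x00..0x06] <- [8a b8 73 96 e1 90 94]
query mem[0x1a]=0xe1, mem[0x0e]=0xb6, mem[0x09]=0xb8, mem[0x04]=0xe1

MEM[0x1a,0x0e,0x09,0x04] = e1 b6 b8 e1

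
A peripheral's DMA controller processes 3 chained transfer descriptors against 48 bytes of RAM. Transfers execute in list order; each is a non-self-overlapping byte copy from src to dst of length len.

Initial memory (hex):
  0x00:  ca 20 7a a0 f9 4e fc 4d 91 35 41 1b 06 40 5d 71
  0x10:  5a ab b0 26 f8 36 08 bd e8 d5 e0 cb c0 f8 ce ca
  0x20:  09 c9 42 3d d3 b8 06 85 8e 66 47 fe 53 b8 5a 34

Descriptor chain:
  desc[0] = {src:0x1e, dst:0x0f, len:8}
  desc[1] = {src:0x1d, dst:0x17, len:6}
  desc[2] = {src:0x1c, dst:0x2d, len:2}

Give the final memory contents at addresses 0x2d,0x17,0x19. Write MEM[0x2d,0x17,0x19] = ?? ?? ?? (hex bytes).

MEM[0x2d,0x17,0x19] = 42 f8 ca

[0] 0x1e->0x0f len=8 : ce ca 09 c9 42 3d d3 b8
[1] 0x1d->0x17 len=6 : f8 ce ca 09 c9 42
[2] 0x1c->0x2d len=2 : 42 f8
query mem[0x2d]=0x42, mem[0x17]=0xf8, mem[0x19]=0xca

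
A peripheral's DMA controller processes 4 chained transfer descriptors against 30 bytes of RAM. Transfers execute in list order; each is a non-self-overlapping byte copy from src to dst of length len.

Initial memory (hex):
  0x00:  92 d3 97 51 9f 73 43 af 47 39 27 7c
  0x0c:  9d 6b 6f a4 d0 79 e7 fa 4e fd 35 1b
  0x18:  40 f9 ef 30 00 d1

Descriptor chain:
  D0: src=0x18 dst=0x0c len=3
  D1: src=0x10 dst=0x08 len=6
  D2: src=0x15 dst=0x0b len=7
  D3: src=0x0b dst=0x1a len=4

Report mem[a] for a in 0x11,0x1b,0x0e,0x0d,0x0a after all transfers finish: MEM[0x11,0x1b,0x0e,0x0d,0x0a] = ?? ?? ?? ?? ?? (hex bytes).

MEM[0x11,0x1b,0x0e,0x0d,0x0a] = 30 35 40 1b e7

[0] 0x18->0x0c len=3 : 40 f9 ef
[1] 0x10->0x08 len=6 : d0 79 e7 fa 4e fd
[2] 0x15->0x0b len=7 : fd 35 1b 40 f9 ef 30
[3] 0x0b->0x1a len=4 : fd 35 1b 40
query mem[0x11]=0x30, mem[0x1b]=0x35, mem[0x0e]=0x40, mem[0x0d]=0x1b, mem[0x0a]=0xe7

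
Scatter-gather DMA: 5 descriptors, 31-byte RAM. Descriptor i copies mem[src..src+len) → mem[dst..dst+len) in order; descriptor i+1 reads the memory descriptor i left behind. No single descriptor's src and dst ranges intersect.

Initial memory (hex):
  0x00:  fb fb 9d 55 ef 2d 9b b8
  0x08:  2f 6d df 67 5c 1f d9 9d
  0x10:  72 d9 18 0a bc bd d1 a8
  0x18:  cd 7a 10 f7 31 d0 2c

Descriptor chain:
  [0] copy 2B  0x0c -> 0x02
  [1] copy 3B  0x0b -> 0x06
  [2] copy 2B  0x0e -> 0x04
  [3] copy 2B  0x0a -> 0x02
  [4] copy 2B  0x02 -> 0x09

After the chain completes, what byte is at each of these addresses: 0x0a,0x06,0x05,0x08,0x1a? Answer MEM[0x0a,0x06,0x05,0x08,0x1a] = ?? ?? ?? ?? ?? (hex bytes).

MEM[0x0a,0x06,0x05,0x08,0x1a] = 67 67 9d 1f 10

D0: mem[0x02..0x03] <- [5c 1f]
D1: mem[0x06..0x08] <- [67 5c 1f]
D2: mem[0x04..0x05] <- [d9 9d]
D3: mem[0x02..0x03] <- [df 67]
D4: mem[0x09..0x0a] <- [df 67]
query mem[0x0a]=0x67, mem[0x06]=0x67, mem[0x05]=0x9d, mem[0x08]=0x1f, mem[0x1a]=0x10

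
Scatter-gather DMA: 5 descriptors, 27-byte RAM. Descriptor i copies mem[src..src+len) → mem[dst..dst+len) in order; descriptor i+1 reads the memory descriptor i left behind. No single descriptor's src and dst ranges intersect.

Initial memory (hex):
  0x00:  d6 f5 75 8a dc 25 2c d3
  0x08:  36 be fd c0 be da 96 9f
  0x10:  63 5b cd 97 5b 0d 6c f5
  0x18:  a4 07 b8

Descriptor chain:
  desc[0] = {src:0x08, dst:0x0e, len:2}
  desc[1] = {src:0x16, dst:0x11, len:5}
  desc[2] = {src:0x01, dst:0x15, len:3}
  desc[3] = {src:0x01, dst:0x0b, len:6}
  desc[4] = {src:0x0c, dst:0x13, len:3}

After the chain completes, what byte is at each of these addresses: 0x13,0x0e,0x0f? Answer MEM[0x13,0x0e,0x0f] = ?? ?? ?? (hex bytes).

#0 dst[0x0e+2] := {0x36,0xbe}
#1 dst[0x11+5] := {0x6c,0xf5,0xa4,0x07,0xb8}
#2 dst[0x15+3] := {0xf5,0x75,0x8a}
#3 dst[0x0b+6] := {0xf5,0x75,0x8a,0xdc,0x25,0x2c}
#4 dst[0x13+3] := {0x75,0x8a,0xdc}
query mem[0x13]=0x75, mem[0x0e]=0xdc, mem[0x0f]=0x25

MEM[0x13,0x0e,0x0f] = 75 dc 25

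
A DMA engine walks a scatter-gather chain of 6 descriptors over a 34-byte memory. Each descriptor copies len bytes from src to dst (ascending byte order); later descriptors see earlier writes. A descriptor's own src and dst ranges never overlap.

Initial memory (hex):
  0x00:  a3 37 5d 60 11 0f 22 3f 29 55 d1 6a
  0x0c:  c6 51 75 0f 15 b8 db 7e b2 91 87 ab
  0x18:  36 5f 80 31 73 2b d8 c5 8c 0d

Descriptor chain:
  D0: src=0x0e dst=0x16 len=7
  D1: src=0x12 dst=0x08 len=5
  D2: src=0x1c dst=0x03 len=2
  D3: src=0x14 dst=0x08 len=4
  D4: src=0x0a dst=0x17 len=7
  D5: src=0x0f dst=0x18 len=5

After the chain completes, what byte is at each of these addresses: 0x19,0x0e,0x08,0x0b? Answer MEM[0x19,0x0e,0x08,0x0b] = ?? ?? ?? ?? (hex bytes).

#0 dst[0x16+7] := {0x75,0x0f,0x15,0xb8,0xdb,0x7e,0xb2}
#1 dst[0x08+5] := {0xdb,0x7e,0xb2,0x91,0x75}
#2 dst[0x03+2] := {0xb2,0x2b}
#3 dst[0x08+4] := {0xb2,0x91,0x75,0x0f}
#4 dst[0x17+7] := {0x75,0x0f,0x75,0x51,0x75,0x0f,0x15}
#5 dst[0x18+5] := {0x0f,0x15,0xb8,0xdb,0x7e}
query mem[0x19]=0x15, mem[0x0e]=0x75, mem[0x08]=0xb2, mem[0x0b]=0x0f

MEM[0x19,0x0e,0x08,0x0b] = 15 75 b2 0f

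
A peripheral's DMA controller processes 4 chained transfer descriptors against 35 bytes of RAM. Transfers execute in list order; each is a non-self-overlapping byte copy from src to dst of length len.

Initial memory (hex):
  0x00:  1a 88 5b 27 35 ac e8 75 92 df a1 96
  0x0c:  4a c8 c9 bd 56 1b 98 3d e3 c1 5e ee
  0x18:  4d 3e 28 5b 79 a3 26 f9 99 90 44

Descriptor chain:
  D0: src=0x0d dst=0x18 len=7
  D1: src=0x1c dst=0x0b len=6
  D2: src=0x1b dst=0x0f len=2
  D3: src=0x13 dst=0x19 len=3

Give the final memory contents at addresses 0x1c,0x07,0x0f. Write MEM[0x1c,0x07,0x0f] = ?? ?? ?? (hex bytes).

D0: mem[0x18..0x1e] <- [c8 c9 bd 56 1b 98 3d]
D1: mem[0x0b..0x10] <- [1b 98 3d f9 99 90]
D2: mem[0x0f..0x10] <- [56 1b]
D3: mem[0x19..0x1b] <- [3d e3 c1]
query mem[0x1c]=0x1b, mem[0x07]=0x75, mem[0x0f]=0x56

MEM[0x1c,0x07,0x0f] = 1b 75 56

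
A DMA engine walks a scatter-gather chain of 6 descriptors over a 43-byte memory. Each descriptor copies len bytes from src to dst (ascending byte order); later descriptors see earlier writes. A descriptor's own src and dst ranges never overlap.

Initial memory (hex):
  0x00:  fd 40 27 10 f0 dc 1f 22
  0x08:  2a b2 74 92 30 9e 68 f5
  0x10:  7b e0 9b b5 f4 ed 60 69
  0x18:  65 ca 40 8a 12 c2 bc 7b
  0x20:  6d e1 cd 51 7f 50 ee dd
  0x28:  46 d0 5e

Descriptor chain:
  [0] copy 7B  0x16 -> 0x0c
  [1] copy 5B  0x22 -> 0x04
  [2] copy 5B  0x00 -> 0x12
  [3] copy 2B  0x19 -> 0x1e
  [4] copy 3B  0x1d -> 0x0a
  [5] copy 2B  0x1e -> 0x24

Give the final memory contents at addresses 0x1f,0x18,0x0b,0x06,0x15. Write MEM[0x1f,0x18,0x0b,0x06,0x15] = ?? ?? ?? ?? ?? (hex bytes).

[0] 0x16->0x0c len=7 : 60 69 65 ca 40 8a 12
[1] 0x22->0x04 len=5 : cd 51 7f 50 ee
[2] 0x00->0x12 len=5 : fd 40 27 10 cd
[3] 0x19->0x1e len=2 : ca 40
[4] 0x1d->0x0a len=3 : c2 ca 40
[5] 0x1e->0x24 len=2 : ca 40
query mem[0x1f]=0x40, mem[0x18]=0x65, mem[0x0b]=0xca, mem[0x06]=0x7f, mem[0x15]=0x10

MEM[0x1f,0x18,0x0b,0x06,0x15] = 40 65 ca 7f 10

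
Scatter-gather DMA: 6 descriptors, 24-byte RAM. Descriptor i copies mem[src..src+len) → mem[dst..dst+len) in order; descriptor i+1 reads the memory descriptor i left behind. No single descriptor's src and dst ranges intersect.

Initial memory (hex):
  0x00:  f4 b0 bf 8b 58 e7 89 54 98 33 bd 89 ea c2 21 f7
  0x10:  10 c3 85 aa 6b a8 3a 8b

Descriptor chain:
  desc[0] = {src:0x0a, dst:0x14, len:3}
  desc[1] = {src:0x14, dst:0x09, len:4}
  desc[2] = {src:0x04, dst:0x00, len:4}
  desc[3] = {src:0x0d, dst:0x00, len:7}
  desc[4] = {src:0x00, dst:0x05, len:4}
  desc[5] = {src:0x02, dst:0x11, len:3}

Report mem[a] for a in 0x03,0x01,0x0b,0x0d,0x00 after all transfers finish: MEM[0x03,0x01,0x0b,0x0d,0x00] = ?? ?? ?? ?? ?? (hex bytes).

MEM[0x03,0x01,0x0b,0x0d,0x00] = 10 21 ea c2 c2

  after D0: wrote 3B at 0x14 = bd89ea
  after D1: wrote 4B at 0x09 = bd89ea8b
  after D2: wrote 4B at 0x00 = 58e78954
  after D3: wrote 7B at 0x00 = c221f710c385aa
  after D4: wrote 4B at 0x05 = c221f710
  after D5: wrote 3B at 0x11 = f710c3
query mem[0x03]=0x10, mem[0x01]=0x21, mem[0x0b]=0xea, mem[0x0d]=0xc2, mem[0x00]=0xc2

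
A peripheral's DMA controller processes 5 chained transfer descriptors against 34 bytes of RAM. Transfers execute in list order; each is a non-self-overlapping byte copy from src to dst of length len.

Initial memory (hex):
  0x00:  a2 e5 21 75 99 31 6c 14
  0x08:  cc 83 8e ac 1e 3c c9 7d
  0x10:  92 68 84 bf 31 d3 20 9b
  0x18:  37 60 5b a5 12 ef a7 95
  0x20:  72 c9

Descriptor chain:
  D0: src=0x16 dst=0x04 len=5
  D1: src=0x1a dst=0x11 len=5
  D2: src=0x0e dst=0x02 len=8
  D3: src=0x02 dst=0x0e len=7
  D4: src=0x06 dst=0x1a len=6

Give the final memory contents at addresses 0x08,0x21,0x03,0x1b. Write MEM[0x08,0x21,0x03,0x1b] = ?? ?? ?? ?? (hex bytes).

MEM[0x08,0x21,0x03,0x1b] = ef c9 7d 12

#0 dst[0x04+5] := {0x20,0x9b,0x37,0x60,0x5b}
#1 dst[0x11+5] := {0x5b,0xa5,0x12,0xef,0xa7}
#2 dst[0x02+8] := {0xc9,0x7d,0x92,0x5b,0xa5,0x12,0xef,0xa7}
#3 dst[0x0e+7] := {0xc9,0x7d,0x92,0x5b,0xa5,0x12,0xef}
#4 dst[0x1a+6] := {0xa5,0x12,0xef,0xa7,0x8e,0xac}
query mem[0x08]=0xef, mem[0x21]=0xc9, mem[0x03]=0x7d, mem[0x1b]=0x12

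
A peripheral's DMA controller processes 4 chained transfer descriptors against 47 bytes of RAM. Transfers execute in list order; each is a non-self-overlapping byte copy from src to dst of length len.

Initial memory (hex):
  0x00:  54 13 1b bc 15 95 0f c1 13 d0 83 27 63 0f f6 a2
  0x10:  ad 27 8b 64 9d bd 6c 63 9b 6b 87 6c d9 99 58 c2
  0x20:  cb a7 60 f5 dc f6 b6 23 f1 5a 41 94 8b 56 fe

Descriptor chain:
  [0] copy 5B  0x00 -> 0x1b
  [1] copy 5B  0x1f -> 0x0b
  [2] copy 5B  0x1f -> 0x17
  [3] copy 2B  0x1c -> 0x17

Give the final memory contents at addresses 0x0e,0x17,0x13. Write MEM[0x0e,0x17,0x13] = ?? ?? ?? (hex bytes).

MEM[0x0e,0x17,0x13] = 60 13 64

D0: mem[0x1b..0x1f] <- [54 13 1b bc 15]
D1: mem[0x0b..0x0f] <- [15 cb a7 60 f5]
D2: mem[0x17..0x1b] <- [15 cb a7 60 f5]
D3: mem[0x17..0x18] <- [13 1b]
query mem[0x0e]=0x60, mem[0x17]=0x13, mem[0x13]=0x64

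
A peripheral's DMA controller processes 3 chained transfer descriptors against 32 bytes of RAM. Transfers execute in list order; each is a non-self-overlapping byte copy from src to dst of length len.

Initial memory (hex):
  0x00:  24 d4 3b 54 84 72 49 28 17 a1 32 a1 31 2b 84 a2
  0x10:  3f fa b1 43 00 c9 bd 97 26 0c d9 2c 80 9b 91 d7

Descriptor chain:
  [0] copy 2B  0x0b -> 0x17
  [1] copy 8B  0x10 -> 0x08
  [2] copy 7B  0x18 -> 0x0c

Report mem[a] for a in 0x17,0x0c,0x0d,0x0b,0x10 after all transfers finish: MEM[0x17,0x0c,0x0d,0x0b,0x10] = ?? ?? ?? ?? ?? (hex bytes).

D0: mem[0x17..0x18] <- [a1 31]
D1: mem[0x08..0x0f] <- [3f fa b1 43 00 c9 bd a1]
D2: mem[0x0c..0x12] <- [31 0c d9 2c 80 9b 91]
query mem[0x17]=0xa1, mem[0x0c]=0x31, mem[0x0d]=0x0c, mem[0x0b]=0x43, mem[0x10]=0x80

MEM[0x17,0x0c,0x0d,0x0b,0x10] = a1 31 0c 43 80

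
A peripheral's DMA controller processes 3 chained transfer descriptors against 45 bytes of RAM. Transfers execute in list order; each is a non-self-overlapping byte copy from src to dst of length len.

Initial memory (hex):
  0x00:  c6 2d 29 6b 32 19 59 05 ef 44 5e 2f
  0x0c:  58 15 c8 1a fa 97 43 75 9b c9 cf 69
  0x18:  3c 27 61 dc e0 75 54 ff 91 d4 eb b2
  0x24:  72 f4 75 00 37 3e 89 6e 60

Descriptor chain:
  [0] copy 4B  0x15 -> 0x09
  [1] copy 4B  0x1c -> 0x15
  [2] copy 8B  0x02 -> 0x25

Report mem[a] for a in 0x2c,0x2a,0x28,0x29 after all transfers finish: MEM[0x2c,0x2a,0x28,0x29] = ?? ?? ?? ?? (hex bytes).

D0: mem[0x09..0x0c] <- [c9 cf 69 3c]
D1: mem[0x15..0x18] <- [e0 75 54 ff]
D2: mem[0x25..0x2c] <- [29 6b 32 19 59 05 ef c9]
query mem[0x2c]=0xc9, mem[0x2a]=0x05, mem[0x28]=0x19, mem[0x29]=0x59

MEM[0x2c,0x2a,0x28,0x29] = c9 05 19 59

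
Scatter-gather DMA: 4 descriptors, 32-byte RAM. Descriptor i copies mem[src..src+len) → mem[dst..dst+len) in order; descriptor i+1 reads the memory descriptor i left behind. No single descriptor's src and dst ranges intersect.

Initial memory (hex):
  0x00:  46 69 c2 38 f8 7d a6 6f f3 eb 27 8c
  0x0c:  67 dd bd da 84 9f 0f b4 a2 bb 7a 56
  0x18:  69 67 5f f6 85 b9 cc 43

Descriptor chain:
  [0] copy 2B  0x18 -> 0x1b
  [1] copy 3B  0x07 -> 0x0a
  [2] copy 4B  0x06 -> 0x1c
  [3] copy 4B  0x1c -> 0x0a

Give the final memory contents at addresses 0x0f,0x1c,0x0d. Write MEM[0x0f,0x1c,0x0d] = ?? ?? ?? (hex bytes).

D0: mem[0x1b..0x1c] <- [69 67]
D1: mem[0x0a..0x0c] <- [6f f3 eb]
D2: mem[0x1c..0x1f] <- [a6 6f f3 eb]
D3: mem[0x0a..0x0d] <- [a6 6f f3 eb]
query mem[0x0f]=0xda, mem[0x1c]=0xa6, mem[0x0d]=0xeb

MEM[0x0f,0x1c,0x0d] = da a6 eb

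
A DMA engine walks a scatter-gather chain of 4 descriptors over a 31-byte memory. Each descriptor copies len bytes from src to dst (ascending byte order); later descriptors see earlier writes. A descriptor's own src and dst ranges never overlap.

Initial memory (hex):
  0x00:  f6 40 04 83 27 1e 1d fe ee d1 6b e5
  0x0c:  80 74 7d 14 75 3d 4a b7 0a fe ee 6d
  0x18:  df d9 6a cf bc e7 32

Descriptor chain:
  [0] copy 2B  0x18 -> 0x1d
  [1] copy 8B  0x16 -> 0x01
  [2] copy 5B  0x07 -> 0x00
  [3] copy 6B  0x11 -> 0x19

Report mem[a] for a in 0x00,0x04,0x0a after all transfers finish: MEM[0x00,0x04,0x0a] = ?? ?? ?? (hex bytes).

[0] 0x18->0x1d len=2 : df d9
[1] 0x16->0x01 len=8 : ee 6d df d9 6a cf bc df
[2] 0x07->0x00 len=5 : bc df d1 6b e5
[3] 0x11->0x19 len=6 : 3d 4a b7 0a fe ee
query mem[0x00]=0xbc, mem[0x04]=0xe5, mem[0x0a]=0x6b

MEM[0x00,0x04,0x0a] = bc e5 6b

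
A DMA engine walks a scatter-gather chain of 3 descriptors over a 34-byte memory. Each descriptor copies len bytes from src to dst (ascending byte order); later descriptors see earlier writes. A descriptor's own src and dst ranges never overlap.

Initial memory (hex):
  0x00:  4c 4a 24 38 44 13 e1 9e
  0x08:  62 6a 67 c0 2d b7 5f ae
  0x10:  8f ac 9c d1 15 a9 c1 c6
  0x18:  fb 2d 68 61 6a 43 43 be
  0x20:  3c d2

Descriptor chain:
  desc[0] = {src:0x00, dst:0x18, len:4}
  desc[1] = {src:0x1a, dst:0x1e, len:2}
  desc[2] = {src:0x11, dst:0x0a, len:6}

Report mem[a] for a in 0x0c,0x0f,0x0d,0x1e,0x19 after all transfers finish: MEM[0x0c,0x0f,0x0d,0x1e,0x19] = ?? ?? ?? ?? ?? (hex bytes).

MEM[0x0c,0x0f,0x0d,0x1e,0x19] = d1 c1 15 24 4a

D0: mem[0x18..0x1b] <- [4c 4a 24 38]
D1: mem[0x1e..0x1f] <- [24 38]
D2: mem[0x0a..0x0f] <- [ac 9c d1 15 a9 c1]
query mem[0x0c]=0xd1, mem[0x0f]=0xc1, mem[0x0d]=0x15, mem[0x1e]=0x24, mem[0x19]=0x4a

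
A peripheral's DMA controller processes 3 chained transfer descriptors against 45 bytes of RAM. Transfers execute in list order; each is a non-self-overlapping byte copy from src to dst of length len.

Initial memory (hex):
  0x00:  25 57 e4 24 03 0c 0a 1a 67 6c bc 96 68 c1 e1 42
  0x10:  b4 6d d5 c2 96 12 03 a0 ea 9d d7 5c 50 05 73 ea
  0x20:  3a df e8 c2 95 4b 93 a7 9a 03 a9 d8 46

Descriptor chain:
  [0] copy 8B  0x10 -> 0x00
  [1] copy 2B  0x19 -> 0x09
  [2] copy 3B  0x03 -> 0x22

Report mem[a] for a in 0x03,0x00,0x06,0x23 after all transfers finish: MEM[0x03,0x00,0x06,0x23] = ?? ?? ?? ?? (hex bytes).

MEM[0x03,0x00,0x06,0x23] = c2 b4 03 96

#0 dst[0x00+8] := {0xb4,0x6d,0xd5,0xc2,0x96,0x12,0x03,0xa0}
#1 dst[0x09+2] := {0x9d,0xd7}
#2 dst[0x22+3] := {0xc2,0x96,0x12}
query mem[0x03]=0xc2, mem[0x00]=0xb4, mem[0x06]=0x03, mem[0x23]=0x96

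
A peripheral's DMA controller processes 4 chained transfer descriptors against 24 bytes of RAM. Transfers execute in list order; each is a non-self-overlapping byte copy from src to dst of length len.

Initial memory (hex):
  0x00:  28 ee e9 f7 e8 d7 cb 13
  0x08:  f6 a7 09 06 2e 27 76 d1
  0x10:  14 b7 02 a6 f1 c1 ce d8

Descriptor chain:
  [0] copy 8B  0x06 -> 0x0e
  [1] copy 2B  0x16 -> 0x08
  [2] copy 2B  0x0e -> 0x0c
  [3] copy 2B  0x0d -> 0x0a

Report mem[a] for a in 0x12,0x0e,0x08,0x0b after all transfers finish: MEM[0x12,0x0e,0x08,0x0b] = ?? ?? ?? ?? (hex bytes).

MEM[0x12,0x0e,0x08,0x0b] = 09 cb ce cb

[0] 0x06->0x0e len=8 : cb 13 f6 a7 09 06 2e 27
[1] 0x16->0x08 len=2 : ce d8
[2] 0x0e->0x0c len=2 : cb 13
[3] 0x0d->0x0a len=2 : 13 cb
query mem[0x12]=0x09, mem[0x0e]=0xcb, mem[0x08]=0xce, mem[0x0b]=0xcb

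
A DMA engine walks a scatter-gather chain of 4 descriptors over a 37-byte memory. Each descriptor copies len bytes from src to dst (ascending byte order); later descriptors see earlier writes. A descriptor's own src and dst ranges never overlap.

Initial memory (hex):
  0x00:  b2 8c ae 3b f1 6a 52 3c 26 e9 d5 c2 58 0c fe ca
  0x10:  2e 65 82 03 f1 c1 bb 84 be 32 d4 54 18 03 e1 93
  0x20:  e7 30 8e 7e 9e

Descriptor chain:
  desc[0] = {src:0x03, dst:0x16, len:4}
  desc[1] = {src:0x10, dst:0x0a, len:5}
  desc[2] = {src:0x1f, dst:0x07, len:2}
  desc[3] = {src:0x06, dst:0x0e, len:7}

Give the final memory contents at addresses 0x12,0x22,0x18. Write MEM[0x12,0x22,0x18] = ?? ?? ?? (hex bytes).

#0 dst[0x16+4] := {0x3b,0xf1,0x6a,0x52}
#1 dst[0x0a+5] := {0x2e,0x65,0x82,0x03,0xf1}
#2 dst[0x07+2] := {0x93,0xe7}
#3 dst[0x0e+7] := {0x52,0x93,0xe7,0xe9,0x2e,0x65,0x82}
query mem[0x12]=0x2e, mem[0x22]=0x8e, mem[0x18]=0x6a

MEM[0x12,0x22,0x18] = 2e 8e 6a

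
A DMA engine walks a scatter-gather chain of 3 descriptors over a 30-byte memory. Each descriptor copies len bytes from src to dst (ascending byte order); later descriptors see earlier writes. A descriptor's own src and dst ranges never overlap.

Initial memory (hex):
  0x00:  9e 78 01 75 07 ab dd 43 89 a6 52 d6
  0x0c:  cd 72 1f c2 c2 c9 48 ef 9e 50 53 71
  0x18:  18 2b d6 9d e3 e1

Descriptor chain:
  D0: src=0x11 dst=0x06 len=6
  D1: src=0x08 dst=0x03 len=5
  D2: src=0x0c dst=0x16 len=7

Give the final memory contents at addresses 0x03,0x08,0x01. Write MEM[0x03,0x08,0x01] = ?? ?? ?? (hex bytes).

[0] 0x11->0x06 len=6 : c9 48 ef 9e 50 53
[1] 0x08->0x03 len=5 : ef 9e 50 53 cd
[2] 0x0c->0x16 len=7 : cd 72 1f c2 c2 c9 48
query mem[0x03]=0xef, mem[0x08]=0xef, mem[0x01]=0x78

MEM[0x03,0x08,0x01] = ef ef 78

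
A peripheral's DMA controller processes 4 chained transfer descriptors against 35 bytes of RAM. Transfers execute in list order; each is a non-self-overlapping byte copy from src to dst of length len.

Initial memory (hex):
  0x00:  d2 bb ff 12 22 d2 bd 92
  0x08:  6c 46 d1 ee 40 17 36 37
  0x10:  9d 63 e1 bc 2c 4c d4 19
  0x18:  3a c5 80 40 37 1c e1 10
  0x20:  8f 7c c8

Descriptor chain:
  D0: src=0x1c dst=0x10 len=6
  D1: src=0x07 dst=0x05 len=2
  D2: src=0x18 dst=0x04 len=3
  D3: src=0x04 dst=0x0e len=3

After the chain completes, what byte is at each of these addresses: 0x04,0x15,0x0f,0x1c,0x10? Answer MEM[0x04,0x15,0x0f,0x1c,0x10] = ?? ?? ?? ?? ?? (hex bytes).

[0] 0x1c->0x10 len=6 : 37 1c e1 10 8f 7c
[1] 0x07->0x05 len=2 : 92 6c
[2] 0x18->0x04 len=3 : 3a c5 80
[3] 0x04->0x0e len=3 : 3a c5 80
query mem[0x04]=0x3a, mem[0x15]=0x7c, mem[0x0f]=0xc5, mem[0x1c]=0x37, mem[0x10]=0x80

MEM[0x04,0x15,0x0f,0x1c,0x10] = 3a 7c c5 37 80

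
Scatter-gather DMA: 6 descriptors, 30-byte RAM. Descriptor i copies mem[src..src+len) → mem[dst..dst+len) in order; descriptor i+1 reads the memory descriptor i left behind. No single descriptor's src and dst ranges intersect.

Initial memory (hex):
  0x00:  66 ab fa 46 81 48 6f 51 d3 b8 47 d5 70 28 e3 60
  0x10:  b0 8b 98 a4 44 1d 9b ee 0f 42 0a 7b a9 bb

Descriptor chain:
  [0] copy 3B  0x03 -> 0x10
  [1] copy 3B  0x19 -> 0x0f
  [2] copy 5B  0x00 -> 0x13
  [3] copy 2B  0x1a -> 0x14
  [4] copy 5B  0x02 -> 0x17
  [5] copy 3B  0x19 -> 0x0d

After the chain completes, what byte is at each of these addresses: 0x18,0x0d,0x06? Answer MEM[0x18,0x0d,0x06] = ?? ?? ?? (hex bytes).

MEM[0x18,0x0d,0x06] = 46 81 6f

#0 dst[0x10+3] := {0x46,0x81,0x48}
#1 dst[0x0f+3] := {0x42,0x0a,0x7b}
#2 dst[0x13+5] := {0x66,0xab,0xfa,0x46,0x81}
#3 dst[0x14+2] := {0x0a,0x7b}
#4 dst[0x17+5] := {0xfa,0x46,0x81,0x48,0x6f}
#5 dst[0x0d+3] := {0x81,0x48,0x6f}
query mem[0x18]=0x46, mem[0x0d]=0x81, mem[0x06]=0x6f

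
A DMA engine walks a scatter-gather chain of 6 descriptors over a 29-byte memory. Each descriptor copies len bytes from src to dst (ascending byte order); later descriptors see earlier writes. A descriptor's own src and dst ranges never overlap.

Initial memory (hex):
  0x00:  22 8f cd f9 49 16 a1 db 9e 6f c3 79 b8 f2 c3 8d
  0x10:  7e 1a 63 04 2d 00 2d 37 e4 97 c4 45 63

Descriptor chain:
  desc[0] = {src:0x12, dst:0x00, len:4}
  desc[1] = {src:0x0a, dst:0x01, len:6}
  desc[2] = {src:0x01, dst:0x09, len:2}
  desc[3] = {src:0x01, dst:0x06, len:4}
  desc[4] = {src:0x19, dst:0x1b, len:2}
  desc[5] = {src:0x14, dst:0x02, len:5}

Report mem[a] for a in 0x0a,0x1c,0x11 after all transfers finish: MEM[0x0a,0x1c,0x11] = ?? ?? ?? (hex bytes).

D0: mem[0x00..0x03] <- [63 04 2d 00]
D1: mem[0x01..0x06] <- [c3 79 b8 f2 c3 8d]
D2: mem[0x09..0x0a] <- [c3 79]
D3: mem[0x06..0x09] <- [c3 79 b8 f2]
D4: mem[0x1b..0x1c] <- [97 c4]
D5: mem[0x02..0x06] <- [2d 00 2d 37 e4]
query mem[0x0a]=0x79, mem[0x1c]=0xc4, mem[0x11]=0x1a

MEM[0x0a,0x1c,0x11] = 79 c4 1a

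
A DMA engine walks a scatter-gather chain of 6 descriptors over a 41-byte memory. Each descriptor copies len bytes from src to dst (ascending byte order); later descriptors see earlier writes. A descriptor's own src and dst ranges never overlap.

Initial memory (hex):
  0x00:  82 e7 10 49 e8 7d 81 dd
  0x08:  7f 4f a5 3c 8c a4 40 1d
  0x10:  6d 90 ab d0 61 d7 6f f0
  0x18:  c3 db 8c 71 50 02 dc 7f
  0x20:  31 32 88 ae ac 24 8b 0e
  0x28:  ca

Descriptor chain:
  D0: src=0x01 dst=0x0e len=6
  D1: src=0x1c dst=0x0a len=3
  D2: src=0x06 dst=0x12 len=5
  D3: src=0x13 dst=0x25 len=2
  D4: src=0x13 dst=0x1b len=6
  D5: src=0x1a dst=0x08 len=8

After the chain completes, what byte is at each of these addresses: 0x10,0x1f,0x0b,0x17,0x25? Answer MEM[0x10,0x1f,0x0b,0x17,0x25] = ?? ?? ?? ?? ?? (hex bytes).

#0 dst[0x0e+6] := {0xe7,0x10,0x49,0xe8,0x7d,0x81}
#1 dst[0x0a+3] := {0x50,0x02,0xdc}
#2 dst[0x12+5] := {0x81,0xdd,0x7f,0x4f,0x50}
#3 dst[0x25+2] := {0xdd,0x7f}
#4 dst[0x1b+6] := {0xdd,0x7f,0x4f,0x50,0xf0,0xc3}
#5 dst[0x08+8] := {0x8c,0xdd,0x7f,0x4f,0x50,0xf0,0xc3,0x32}
query mem[0x10]=0x49, mem[0x1f]=0xf0, mem[0x0b]=0x4f, mem[0x17]=0xf0, mem[0x25]=0xdd

MEM[0x10,0x1f,0x0b,0x17,0x25] = 49 f0 4f f0 dd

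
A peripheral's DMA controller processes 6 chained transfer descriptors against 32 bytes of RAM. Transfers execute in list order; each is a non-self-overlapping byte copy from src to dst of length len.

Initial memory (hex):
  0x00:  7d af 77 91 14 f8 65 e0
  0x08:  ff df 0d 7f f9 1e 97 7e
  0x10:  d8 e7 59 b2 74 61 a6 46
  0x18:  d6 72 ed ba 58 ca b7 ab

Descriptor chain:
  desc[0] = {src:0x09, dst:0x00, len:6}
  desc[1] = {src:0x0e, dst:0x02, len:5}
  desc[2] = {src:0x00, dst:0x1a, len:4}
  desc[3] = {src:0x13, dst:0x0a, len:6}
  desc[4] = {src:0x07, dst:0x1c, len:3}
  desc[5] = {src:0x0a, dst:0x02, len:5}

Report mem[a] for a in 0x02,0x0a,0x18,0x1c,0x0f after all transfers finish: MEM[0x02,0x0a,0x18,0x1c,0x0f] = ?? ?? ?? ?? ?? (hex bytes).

[0] 0x09->0x00 len=6 : df 0d 7f f9 1e 97
[1] 0x0e->0x02 len=5 : 97 7e d8 e7 59
[2] 0x00->0x1a len=4 : df 0d 97 7e
[3] 0x13->0x0a len=6 : b2 74 61 a6 46 d6
[4] 0x07->0x1c len=3 : e0 ff df
[5] 0x0a->0x02 len=5 : b2 74 61 a6 46
query mem[0x02]=0xb2, mem[0x0a]=0xb2, mem[0x18]=0xd6, mem[0x1c]=0xe0, mem[0x0f]=0xd6

MEM[0x02,0x0a,0x18,0x1c,0x0f] = b2 b2 d6 e0 d6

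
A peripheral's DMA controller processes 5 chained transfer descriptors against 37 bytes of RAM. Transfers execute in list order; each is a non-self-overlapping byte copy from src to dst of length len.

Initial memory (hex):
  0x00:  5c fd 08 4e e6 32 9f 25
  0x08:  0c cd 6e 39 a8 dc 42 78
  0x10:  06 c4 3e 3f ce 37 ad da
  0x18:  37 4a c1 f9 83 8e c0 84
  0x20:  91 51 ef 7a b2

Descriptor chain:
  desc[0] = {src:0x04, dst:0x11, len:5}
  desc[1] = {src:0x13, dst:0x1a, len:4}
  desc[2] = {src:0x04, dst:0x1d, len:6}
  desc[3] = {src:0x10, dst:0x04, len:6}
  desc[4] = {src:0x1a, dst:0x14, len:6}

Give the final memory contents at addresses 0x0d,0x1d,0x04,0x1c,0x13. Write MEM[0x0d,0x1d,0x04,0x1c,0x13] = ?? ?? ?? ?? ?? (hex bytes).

MEM[0x0d,0x1d,0x04,0x1c,0x13] = dc e6 06 0c 9f

[0] 0x04->0x11 len=5 : e6 32 9f 25 0c
[1] 0x13->0x1a len=4 : 9f 25 0c ad
[2] 0x04->0x1d len=6 : e6 32 9f 25 0c cd
[3] 0x10->0x04 len=6 : 06 e6 32 9f 25 0c
[4] 0x1a->0x14 len=6 : 9f 25 0c e6 32 9f
query mem[0x0d]=0xdc, mem[0x1d]=0xe6, mem[0x04]=0x06, mem[0x1c]=0x0c, mem[0x13]=0x9f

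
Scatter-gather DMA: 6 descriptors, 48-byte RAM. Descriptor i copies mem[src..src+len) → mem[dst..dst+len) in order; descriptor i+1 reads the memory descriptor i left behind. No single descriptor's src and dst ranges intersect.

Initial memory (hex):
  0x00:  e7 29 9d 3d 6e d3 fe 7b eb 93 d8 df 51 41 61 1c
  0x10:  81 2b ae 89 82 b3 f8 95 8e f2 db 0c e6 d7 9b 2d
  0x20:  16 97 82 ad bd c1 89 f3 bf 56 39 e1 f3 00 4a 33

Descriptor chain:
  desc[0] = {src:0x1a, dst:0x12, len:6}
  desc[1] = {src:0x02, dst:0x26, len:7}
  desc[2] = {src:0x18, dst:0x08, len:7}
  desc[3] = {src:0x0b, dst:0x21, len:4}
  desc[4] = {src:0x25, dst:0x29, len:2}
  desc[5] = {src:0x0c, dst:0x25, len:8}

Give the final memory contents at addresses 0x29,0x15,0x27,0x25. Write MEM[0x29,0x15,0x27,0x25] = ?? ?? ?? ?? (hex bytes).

MEM[0x29,0x15,0x27,0x25] = 81 d7 9b e6

#0 dst[0x12+6] := {0xdb,0x0c,0xe6,0xd7,0x9b,0x2d}
#1 dst[0x26+7] := {0x9d,0x3d,0x6e,0xd3,0xfe,0x7b,0xeb}
#2 dst[0x08+7] := {0x8e,0xf2,0xdb,0x0c,0xe6,0xd7,0x9b}
#3 dst[0x21+4] := {0x0c,0xe6,0xd7,0x9b}
#4 dst[0x29+2] := {0xc1,0x9d}
#5 dst[0x25+8] := {0xe6,0xd7,0x9b,0x1c,0x81,0x2b,0xdb,0x0c}
query mem[0x29]=0x81, mem[0x15]=0xd7, mem[0x27]=0x9b, mem[0x25]=0xe6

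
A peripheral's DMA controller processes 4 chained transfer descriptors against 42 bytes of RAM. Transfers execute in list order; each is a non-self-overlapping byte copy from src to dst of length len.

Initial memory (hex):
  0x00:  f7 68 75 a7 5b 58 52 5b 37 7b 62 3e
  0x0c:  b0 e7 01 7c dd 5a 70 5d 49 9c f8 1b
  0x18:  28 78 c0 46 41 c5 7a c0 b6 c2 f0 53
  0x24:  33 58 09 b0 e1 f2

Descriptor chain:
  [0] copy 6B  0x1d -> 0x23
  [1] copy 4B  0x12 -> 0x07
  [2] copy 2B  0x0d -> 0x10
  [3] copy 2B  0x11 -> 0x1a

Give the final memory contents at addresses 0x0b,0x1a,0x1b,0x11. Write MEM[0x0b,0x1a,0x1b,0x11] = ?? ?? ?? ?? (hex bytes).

  after D0: wrote 6B at 0x23 = c57ac0b6c2f0
  after D1: wrote 4B at 0x07 = 705d499c
  after D2: wrote 2B at 0x10 = e701
  after D3: wrote 2B at 0x1a = 0170
query mem[0x0b]=0x3e, mem[0x1a]=0x01, mem[0x1b]=0x70, mem[0x11]=0x01

MEM[0x0b,0x1a,0x1b,0x11] = 3e 01 70 01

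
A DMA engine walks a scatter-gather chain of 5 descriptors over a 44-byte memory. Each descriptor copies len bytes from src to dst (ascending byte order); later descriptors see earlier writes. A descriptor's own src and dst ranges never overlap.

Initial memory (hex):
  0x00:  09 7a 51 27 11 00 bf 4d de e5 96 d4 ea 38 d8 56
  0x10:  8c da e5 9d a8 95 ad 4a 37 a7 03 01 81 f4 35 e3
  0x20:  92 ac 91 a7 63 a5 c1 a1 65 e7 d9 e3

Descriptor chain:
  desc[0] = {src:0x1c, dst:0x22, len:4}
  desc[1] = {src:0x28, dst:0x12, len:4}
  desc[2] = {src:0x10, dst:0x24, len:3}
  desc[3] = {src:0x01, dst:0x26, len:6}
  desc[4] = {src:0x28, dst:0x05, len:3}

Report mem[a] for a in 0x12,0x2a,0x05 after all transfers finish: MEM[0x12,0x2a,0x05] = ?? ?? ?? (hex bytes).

MEM[0x12,0x2a,0x05] = 65 00 27

D0: mem[0x22..0x25] <- [81 f4 35 e3]
D1: mem[0x12..0x15] <- [65 e7 d9 e3]
D2: mem[0x24..0x26] <- [8c da 65]
D3: mem[0x26..0x2b] <- [7a 51 27 11 00 bf]
D4: mem[0x05..0x07] <- [27 11 00]
query mem[0x12]=0x65, mem[0x2a]=0x00, mem[0x05]=0x27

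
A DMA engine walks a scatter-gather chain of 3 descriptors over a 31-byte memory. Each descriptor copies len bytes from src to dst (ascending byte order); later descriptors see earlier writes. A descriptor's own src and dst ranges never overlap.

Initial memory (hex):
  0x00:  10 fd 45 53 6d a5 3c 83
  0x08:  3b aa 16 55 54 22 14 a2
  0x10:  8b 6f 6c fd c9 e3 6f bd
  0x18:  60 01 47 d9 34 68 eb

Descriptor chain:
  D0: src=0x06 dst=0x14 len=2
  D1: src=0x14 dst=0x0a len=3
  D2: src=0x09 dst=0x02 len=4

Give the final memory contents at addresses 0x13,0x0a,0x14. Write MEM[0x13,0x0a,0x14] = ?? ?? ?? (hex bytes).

MEM[0x13,0x0a,0x14] = fd 3c 3c

#0 dst[0x14+2] := {0x3c,0x83}
#1 dst[0x0a+3] := {0x3c,0x83,0x6f}
#2 dst[0x02+4] := {0xaa,0x3c,0x83,0x6f}
query mem[0x13]=0xfd, mem[0x0a]=0x3c, mem[0x14]=0x3c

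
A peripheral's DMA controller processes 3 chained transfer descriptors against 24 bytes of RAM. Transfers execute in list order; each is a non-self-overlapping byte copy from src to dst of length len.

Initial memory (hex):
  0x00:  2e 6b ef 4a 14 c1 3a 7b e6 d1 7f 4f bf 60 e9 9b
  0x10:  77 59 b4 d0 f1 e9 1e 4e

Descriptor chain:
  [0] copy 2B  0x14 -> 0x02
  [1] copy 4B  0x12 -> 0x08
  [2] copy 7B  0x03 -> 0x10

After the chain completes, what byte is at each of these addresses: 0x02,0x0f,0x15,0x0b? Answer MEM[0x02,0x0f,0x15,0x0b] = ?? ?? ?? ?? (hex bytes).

[0] 0x14->0x02 len=2 : f1 e9
[1] 0x12->0x08 len=4 : b4 d0 f1 e9
[2] 0x03->0x10 len=7 : e9 14 c1 3a 7b b4 d0
query mem[0x02]=0xf1, mem[0x0f]=0x9b, mem[0x15]=0xb4, mem[0x0b]=0xe9

MEM[0x02,0x0f,0x15,0x0b] = f1 9b b4 e9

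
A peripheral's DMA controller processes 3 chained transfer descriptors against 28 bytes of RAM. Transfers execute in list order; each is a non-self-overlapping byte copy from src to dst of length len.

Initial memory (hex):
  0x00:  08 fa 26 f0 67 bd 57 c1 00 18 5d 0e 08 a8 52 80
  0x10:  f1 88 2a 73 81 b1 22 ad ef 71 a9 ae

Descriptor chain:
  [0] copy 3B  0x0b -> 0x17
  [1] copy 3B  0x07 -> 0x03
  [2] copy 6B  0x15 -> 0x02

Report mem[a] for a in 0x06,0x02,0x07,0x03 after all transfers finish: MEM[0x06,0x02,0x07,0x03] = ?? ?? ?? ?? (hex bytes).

D0: mem[0x17..0x19] <- [0e 08 a8]
D1: mem[0x03..0x05] <- [c1 00 18]
D2: mem[0x02..0x07] <- [b1 22 0e 08 a8 a9]
query mem[0x06]=0xa8, mem[0x02]=0xb1, mem[0x07]=0xa9, mem[0x03]=0x22

MEM[0x06,0x02,0x07,0x03] = a8 b1 a9 22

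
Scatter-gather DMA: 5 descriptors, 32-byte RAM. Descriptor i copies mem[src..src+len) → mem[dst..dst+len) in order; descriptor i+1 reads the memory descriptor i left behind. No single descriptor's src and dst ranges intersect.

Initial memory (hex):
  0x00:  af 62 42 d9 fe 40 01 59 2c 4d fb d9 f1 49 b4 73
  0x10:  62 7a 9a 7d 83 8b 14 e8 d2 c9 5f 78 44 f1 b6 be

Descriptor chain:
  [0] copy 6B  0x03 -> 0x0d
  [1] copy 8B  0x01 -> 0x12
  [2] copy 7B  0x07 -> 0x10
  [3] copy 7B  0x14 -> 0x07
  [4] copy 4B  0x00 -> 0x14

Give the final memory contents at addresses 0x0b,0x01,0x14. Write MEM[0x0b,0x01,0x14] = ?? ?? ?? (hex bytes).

D0: mem[0x0d..0x12] <- [d9 fe 40 01 59 2c]
D1: mem[0x12..0x19] <- [62 42 d9 fe 40 01 59 2c]
D2: mem[0x10..0x16] <- [59 2c 4d fb d9 f1 d9]
D3: mem[0x07..0x0d] <- [d9 f1 d9 01 59 2c 5f]
D4: mem[0x14..0x17] <- [af 62 42 d9]
query mem[0x0b]=0x59, mem[0x01]=0x62, mem[0x14]=0xaf

MEM[0x0b,0x01,0x14] = 59 62 af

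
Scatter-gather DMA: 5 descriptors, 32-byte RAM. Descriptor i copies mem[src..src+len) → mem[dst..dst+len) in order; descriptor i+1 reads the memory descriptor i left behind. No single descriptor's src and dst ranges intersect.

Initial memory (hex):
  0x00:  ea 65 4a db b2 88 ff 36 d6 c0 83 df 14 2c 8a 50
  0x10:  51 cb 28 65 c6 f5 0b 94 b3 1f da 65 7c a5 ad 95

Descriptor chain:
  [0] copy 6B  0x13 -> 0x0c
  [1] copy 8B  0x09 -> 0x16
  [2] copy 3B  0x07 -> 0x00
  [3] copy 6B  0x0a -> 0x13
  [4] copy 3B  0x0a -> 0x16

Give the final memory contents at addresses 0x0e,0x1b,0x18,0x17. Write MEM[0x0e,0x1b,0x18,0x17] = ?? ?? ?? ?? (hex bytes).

D0: mem[0x0c..0x11] <- [65 c6 f5 0b 94 b3]
D1: mem[0x16..0x1d] <- [c0 83 df 65 c6 f5 0b 94]
D2: mem[0x00..0x02] <- [36 d6 c0]
D3: mem[0x13..0x18] <- [83 df 65 c6 f5 0b]
D4: mem[0x16..0x18] <- [83 df 65]
query mem[0x0e]=0xf5, mem[0x1b]=0xf5, mem[0x18]=0x65, mem[0x17]=0xdf

MEM[0x0e,0x1b,0x18,0x17] = f5 f5 65 df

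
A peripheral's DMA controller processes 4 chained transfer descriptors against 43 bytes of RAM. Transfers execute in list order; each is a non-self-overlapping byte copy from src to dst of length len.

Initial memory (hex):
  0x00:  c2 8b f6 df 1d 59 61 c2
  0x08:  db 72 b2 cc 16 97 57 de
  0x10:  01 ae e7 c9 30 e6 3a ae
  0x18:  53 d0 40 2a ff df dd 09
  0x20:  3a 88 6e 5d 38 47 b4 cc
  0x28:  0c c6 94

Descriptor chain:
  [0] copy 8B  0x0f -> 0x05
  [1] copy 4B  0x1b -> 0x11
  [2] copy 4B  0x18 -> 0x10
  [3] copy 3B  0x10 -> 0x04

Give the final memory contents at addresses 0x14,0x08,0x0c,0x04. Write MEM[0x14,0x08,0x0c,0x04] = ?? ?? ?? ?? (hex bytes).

#0 dst[0x05+8] := {0xde,0x01,0xae,0xe7,0xc9,0x30,0xe6,0x3a}
#1 dst[0x11+4] := {0x2a,0xff,0xdf,0xdd}
#2 dst[0x10+4] := {0x53,0xd0,0x40,0x2a}
#3 dst[0x04+3] := {0x53,0xd0,0x40}
query mem[0x14]=0xdd, mem[0x08]=0xe7, mem[0x0c]=0x3a, mem[0x04]=0x53

MEM[0x14,0x08,0x0c,0x04] = dd e7 3a 53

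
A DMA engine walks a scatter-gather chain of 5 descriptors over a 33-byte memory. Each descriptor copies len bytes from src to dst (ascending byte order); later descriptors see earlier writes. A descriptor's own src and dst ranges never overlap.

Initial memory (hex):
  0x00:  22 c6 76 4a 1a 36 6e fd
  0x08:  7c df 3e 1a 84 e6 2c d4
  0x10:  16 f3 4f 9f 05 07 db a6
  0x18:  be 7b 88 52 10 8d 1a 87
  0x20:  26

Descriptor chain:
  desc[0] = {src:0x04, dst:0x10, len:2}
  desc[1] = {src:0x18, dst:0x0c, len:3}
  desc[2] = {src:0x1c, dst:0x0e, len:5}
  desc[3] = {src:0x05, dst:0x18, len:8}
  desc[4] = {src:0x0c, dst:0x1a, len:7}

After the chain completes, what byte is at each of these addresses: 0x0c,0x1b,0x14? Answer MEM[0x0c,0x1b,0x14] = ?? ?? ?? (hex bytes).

  after D0: wrote 2B at 0x10 = 1a36
  after D1: wrote 3B at 0x0c = be7b88
  after D2: wrote 5B at 0x0e = 108d1a8726
  after D3: wrote 8B at 0x18 = 366efd7cdf3e1abe
  after D4: wrote 7B at 0x1a = be7b108d1a8726
query mem[0x0c]=0xbe, mem[0x1b]=0x7b, mem[0x14]=0x05

MEM[0x0c,0x1b,0x14] = be 7b 05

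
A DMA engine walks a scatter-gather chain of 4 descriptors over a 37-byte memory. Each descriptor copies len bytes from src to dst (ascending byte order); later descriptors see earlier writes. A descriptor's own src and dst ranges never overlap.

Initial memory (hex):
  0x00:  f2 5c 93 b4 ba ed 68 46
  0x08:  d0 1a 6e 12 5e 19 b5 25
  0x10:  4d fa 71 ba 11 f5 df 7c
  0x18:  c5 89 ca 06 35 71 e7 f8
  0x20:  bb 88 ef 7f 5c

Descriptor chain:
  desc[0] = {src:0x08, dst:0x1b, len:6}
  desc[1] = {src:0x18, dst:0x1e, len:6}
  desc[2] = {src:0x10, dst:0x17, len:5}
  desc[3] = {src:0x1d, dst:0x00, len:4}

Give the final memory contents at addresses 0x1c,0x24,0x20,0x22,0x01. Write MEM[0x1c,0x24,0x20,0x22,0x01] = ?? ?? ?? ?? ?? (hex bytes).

MEM[0x1c,0x24,0x20,0x22,0x01] = 1a 5c ca 1a c5

  after D0: wrote 6B at 0x1b = d01a6e125e19
  after D1: wrote 6B at 0x1e = c589cad01a6e
  after D2: wrote 5B at 0x17 = 4dfa71ba11
  after D3: wrote 4B at 0x00 = 6ec589ca
query mem[0x1c]=0x1a, mem[0x24]=0x5c, mem[0x20]=0xca, mem[0x22]=0x1a, mem[0x01]=0xc5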